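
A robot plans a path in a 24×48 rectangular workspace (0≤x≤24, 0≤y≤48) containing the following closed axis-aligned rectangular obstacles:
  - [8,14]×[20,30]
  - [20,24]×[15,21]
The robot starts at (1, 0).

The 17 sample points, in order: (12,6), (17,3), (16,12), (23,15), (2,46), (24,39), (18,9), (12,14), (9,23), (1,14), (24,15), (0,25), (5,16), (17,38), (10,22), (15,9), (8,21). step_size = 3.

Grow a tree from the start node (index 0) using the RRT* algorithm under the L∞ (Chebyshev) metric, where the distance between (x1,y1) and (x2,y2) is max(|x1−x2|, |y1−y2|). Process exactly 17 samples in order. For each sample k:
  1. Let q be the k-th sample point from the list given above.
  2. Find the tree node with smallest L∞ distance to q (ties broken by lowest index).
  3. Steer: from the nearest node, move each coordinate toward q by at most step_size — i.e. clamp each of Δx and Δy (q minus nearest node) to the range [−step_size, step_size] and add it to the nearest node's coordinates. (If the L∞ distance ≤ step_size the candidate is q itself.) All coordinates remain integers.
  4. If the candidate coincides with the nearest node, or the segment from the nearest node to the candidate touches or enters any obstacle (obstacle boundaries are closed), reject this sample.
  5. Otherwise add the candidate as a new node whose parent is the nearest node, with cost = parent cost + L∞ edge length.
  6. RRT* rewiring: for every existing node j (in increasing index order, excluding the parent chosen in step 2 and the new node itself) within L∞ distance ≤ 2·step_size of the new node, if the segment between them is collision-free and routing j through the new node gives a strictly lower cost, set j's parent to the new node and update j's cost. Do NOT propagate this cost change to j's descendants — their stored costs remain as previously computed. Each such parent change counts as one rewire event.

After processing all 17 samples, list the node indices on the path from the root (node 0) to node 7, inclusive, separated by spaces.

1. q=(12,6) nearest=0 d=11 new=(4,3) → add node 1 parent=0 cost=3
2. q=(17,3) nearest=1 d=13 new=(7,3) → add node 2 parent=1 cost=6
3. q=(16,12) nearest=2 d=9 new=(10,6) → add node 3 parent=2 cost=9
4. q=(23,15) nearest=3 d=13 new=(13,9) → add node 4 parent=3 cost=12
5. q=(2,46) nearest=4 d=37 new=(10,12) → add node 5 parent=4 cost=15
6. q=(24,39) nearest=5 d=27 new=(13,15) → add node 6 parent=5 cost=18
7. q=(18,9) nearest=4 d=5 new=(16,9) → add node 7 parent=4 cost=15
8. q=(12,14) nearest=6 d=1 new=(12,14) → add node 8 parent=6 cost=19
9. q=(9,23) nearest=6 d=8 new=(10,18) → add node 9 parent=6 cost=21
10. q=(1,14) nearest=3 d=9 new=(7,9) → add node 10 parent=3 cost=12; rewire 8→10 (17<19)
11. q=(24,15) nearest=7 d=8 new=(19,12) → add node 11 parent=7 cost=18
12. q=(0,25) nearest=9 d=10 new=(7,21) → blocked by [8,14]×[20,30], reject
13. q=(5,16) nearest=5 d=5 new=(7,15) → add node 12 parent=5 cost=18
14. q=(17,38) nearest=9 d=20 new=(13,21) → blocked by [8,14]×[20,30], reject
15. q=(10,22) nearest=9 d=4 new=(10,21) → blocked by [8,14]×[20,30], reject
16. q=(15,9) nearest=7 d=1 new=(15,9) → add node 13 parent=7 cost=16
17. q=(8,21) nearest=9 d=3 new=(8,21) → blocked by [8,14]×[20,30], reject

Path: 0 1 2 3 4 7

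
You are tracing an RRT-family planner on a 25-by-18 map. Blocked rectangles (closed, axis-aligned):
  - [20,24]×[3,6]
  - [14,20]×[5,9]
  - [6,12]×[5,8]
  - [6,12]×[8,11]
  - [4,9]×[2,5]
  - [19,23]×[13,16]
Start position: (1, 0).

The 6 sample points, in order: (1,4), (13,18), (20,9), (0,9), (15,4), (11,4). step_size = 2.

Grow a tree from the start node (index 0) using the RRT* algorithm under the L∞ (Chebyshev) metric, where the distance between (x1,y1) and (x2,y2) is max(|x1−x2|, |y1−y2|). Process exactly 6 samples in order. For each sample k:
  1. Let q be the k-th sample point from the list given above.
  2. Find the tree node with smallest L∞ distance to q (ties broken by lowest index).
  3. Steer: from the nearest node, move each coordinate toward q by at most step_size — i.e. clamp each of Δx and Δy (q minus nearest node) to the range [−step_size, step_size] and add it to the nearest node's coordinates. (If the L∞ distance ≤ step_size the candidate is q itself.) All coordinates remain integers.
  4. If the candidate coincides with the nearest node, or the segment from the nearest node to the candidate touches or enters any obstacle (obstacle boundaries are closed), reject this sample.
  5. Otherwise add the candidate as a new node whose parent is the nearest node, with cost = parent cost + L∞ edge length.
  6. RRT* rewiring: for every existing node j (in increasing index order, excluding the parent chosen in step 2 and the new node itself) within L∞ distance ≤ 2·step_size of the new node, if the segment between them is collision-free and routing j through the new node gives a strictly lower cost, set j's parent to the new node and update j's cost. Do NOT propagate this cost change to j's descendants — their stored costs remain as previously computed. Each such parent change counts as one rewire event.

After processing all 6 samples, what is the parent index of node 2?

1. q=(1,4) nearest=0 d=4 new=(1,2) → add node 1 parent=0 cost=2
2. q=(13,18) nearest=1 d=16 new=(3,4) → add node 2 parent=1 cost=4
3. q=(20,9) nearest=2 d=17 new=(5,6) → blocked by [4,9]×[2,5], reject
4. q=(0,9) nearest=2 d=5 new=(1,6) → add node 3 parent=2 cost=6
5. q=(15,4) nearest=2 d=12 new=(5,4) → blocked by [4,9]×[2,5], reject
6. q=(11,4) nearest=2 d=8 new=(5,4) → blocked by [4,9]×[2,5], reject

Parent of node 2: 1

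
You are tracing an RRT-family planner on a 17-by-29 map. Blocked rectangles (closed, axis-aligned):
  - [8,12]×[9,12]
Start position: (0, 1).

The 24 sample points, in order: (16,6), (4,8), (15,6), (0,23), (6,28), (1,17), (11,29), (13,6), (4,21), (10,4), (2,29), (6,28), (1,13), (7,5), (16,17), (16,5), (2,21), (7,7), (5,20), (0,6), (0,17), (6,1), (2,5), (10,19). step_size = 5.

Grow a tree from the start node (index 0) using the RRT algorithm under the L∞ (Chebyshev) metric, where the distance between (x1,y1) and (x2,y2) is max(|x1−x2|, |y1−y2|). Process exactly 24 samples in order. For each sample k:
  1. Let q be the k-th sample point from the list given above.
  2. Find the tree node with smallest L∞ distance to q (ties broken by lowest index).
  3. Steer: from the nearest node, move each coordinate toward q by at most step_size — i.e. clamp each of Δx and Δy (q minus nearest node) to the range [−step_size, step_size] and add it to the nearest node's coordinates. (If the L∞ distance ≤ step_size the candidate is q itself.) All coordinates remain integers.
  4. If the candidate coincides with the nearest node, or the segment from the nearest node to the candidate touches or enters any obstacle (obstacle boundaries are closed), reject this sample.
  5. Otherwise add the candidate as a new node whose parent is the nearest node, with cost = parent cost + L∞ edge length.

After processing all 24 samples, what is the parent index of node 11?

1. q=(16,6) nearest=0 d=16 new=(5,6) → add node 1 parent=0 cost=5
2. q=(4,8) nearest=1 d=2 new=(4,8) → add node 2 parent=1 cost=7
3. q=(15,6) nearest=1 d=10 new=(10,6) → add node 3 parent=1 cost=10
4. q=(0,23) nearest=2 d=15 new=(0,13) → add node 4 parent=2 cost=12
5. q=(6,28) nearest=4 d=15 new=(5,18) → add node 5 parent=4 cost=17
6. q=(1,17) nearest=4 d=4 new=(1,17) → add node 6 parent=4 cost=16
7. q=(11,29) nearest=5 d=11 new=(10,23) → add node 7 parent=5 cost=22
8. q=(13,6) nearest=3 d=3 new=(13,6) → add node 8 parent=3 cost=13
9. q=(4,21) nearest=5 d=3 new=(4,21) → add node 9 parent=5 cost=20
10. q=(10,4) nearest=3 d=2 new=(10,4) → add node 10 parent=3 cost=12
11. q=(2,29) nearest=7 d=8 new=(5,28) → add node 11 parent=7 cost=27
12. q=(6,28) nearest=11 d=1 new=(6,28) → add node 12 parent=11 cost=28
13. q=(1,13) nearest=4 d=1 new=(1,13) → add node 13 parent=4 cost=13
14. q=(7,5) nearest=1 d=2 new=(7,5) → add node 14 parent=1 cost=7
15. q=(16,17) nearest=7 d=6 new=(15,18) → add node 15 parent=7 cost=27
16. q=(16,5) nearest=8 d=3 new=(16,5) → add node 16 parent=8 cost=16
17. q=(2,21) nearest=9 d=2 new=(2,21) → add node 17 parent=9 cost=22
18. q=(7,7) nearest=1 d=2 new=(7,7) → add node 18 parent=1 cost=7
19. q=(5,20) nearest=9 d=1 new=(5,20) → add node 19 parent=9 cost=21
20. q=(0,6) nearest=2 d=4 new=(0,6) → add node 20 parent=2 cost=11
21. q=(0,17) nearest=6 d=1 new=(0,17) → add node 21 parent=6 cost=17
22. q=(6,1) nearest=10 d=4 new=(6,1) → add node 22 parent=10 cost=16
23. q=(2,5) nearest=20 d=2 new=(2,5) → add node 23 parent=20 cost=13
24. q=(10,19) nearest=7 d=4 new=(10,19) → add node 24 parent=7 cost=26

Parent of node 11: 7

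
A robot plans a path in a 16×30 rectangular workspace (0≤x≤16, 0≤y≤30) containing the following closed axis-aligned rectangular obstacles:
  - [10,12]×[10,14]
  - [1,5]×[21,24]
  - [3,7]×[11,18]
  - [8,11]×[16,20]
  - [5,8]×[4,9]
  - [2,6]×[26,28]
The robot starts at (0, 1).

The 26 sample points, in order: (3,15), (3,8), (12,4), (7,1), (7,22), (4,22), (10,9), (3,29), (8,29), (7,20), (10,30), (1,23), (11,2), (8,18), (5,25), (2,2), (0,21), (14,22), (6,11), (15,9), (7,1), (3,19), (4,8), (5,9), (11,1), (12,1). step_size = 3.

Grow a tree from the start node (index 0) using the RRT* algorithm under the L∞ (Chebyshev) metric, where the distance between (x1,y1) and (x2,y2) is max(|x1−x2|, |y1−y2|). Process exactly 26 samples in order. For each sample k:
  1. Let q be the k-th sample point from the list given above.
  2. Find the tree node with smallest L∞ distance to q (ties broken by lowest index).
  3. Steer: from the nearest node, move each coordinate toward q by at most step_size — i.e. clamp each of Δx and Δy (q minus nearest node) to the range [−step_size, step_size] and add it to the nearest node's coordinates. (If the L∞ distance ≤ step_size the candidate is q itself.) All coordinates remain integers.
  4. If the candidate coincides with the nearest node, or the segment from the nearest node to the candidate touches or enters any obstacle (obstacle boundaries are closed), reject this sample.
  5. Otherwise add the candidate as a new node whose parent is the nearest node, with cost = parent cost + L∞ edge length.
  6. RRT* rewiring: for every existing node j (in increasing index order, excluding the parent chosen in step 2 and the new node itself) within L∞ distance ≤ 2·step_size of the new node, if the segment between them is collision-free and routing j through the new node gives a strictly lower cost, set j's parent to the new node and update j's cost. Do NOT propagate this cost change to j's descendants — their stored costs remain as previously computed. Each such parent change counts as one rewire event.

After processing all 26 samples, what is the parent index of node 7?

Parent of node 7: 5

1. q=(3,15) nearest=0 d=14 new=(3,4) → add node 1 parent=0 cost=3
2. q=(3,8) nearest=1 d=4 new=(3,7) → add node 2 parent=1 cost=6
3. q=(12,4) nearest=1 d=9 new=(6,4) → blocked by [5,8]×[4,9], reject
4. q=(7,1) nearest=1 d=4 new=(6,1) → add node 3 parent=1 cost=6
5. q=(7,22) nearest=2 d=15 new=(6,10) → blocked by [5,8]×[4,9], reject
6. q=(4,22) nearest=2 d=15 new=(4,10) → add node 4 parent=2 cost=9
7. q=(10,9) nearest=4 d=6 new=(7,9) → blocked by [5,8]×[4,9], reject
8. q=(3,29) nearest=4 d=19 new=(3,13) → blocked by [3,7]×[11,18], reject
9. q=(8,29) nearest=4 d=19 new=(7,13) → blocked by [3,7]×[11,18], reject
10. q=(7,20) nearest=4 d=10 new=(7,13) → blocked by [3,7]×[11,18], reject
11. q=(10,30) nearest=4 d=20 new=(7,13) → blocked by [3,7]×[11,18], reject
12. q=(1,23) nearest=4 d=13 new=(1,13) → blocked by [3,7]×[11,18], reject
13. q=(11,2) nearest=3 d=5 new=(9,2) → add node 5 parent=3 cost=9
14. q=(8,18) nearest=4 d=8 new=(7,13) → blocked by [3,7]×[11,18], reject
15. q=(5,25) nearest=4 d=15 new=(5,13) → blocked by [3,7]×[11,18], reject
16. q=(2,2) nearest=0 d=2 new=(2,2) → add node 6 parent=0 cost=2
17. q=(0,21) nearest=4 d=11 new=(1,13) → blocked by [3,7]×[11,18], reject
18. q=(14,22) nearest=4 d=12 new=(7,13) → blocked by [3,7]×[11,18], reject
19. q=(6,11) nearest=4 d=2 new=(6,11) → blocked by [3,7]×[11,18], reject
20. q=(15,9) nearest=5 d=7 new=(12,5) → add node 7 parent=5 cost=12
21. q=(7,1) nearest=3 d=1 new=(7,1) → add node 8 parent=3 cost=7
22. q=(3,19) nearest=4 d=9 new=(3,13) → blocked by [3,7]×[11,18], reject
23. q=(4,8) nearest=2 d=1 new=(4,8) → add node 9 parent=2 cost=7
24. q=(5,9) nearest=4 d=1 new=(5,9) → blocked by [5,8]×[4,9], reject
25. q=(11,1) nearest=5 d=2 new=(11,1) → add node 10 parent=5 cost=11
26. q=(12,1) nearest=10 d=1 new=(12,1) → add node 11 parent=10 cost=12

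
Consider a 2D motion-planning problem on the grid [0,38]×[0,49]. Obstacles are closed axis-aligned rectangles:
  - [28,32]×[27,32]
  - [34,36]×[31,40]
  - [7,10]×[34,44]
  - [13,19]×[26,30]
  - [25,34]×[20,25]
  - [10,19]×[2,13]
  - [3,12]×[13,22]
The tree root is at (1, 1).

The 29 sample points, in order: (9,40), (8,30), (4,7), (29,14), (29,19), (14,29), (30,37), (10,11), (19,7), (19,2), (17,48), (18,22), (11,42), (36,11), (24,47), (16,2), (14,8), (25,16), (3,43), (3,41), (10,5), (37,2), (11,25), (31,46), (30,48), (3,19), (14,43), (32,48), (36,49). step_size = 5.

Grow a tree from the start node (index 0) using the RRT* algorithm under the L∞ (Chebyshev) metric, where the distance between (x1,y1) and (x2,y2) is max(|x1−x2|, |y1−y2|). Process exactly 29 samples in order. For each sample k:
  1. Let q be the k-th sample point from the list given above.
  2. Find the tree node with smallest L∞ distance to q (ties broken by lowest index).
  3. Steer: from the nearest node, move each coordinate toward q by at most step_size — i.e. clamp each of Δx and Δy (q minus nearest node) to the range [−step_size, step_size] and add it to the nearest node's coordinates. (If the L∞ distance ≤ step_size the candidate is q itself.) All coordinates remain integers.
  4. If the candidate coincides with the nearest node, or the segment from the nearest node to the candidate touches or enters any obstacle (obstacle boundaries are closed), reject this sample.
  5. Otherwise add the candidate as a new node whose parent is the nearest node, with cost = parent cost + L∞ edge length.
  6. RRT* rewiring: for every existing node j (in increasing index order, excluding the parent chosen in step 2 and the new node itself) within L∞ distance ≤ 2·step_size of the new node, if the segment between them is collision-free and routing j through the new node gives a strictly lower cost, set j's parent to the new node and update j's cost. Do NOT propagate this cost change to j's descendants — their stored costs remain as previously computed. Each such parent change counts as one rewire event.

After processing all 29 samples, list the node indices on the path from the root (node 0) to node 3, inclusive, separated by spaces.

1. q=(9,40) nearest=0 d=39 new=(6,6) → add node 1 parent=0 cost=5
2. q=(8,30) nearest=1 d=24 new=(8,11) → add node 2 parent=1 cost=10
3. q=(4,7) nearest=1 d=2 new=(4,7) → add node 3 parent=1 cost=7
4. q=(29,14) nearest=2 d=21 new=(13,14) → blocked by [10,19]×[2,13], reject
5. q=(29,19) nearest=2 d=21 new=(13,16) → blocked by [10,19]×[2,13], reject
6. q=(14,29) nearest=2 d=18 new=(13,16) → blocked by [10,19]×[2,13], reject
7. q=(30,37) nearest=2 d=26 new=(13,16) → blocked by [10,19]×[2,13], reject
8. q=(10,11) nearest=2 d=2 new=(10,11) → blocked by [10,19]×[2,13], reject
9. q=(19,7) nearest=2 d=11 new=(13,7) → blocked by [10,19]×[2,13], reject
10. q=(19,2) nearest=2 d=11 new=(13,6) → blocked by [10,19]×[2,13], reject
11. q=(17,48) nearest=2 d=37 new=(13,16) → blocked by [10,19]×[2,13], reject
12. q=(18,22) nearest=2 d=11 new=(13,16) → blocked by [10,19]×[2,13], reject
13. q=(11,42) nearest=2 d=31 new=(11,16) → blocked by [3,12]×[13,22], reject
14. q=(36,11) nearest=2 d=28 new=(13,11) → blocked by [10,19]×[2,13], reject
15. q=(24,47) nearest=2 d=36 new=(13,16) → blocked by [10,19]×[2,13], reject
16. q=(16,2) nearest=2 d=9 new=(13,6) → blocked by [10,19]×[2,13], reject
17. q=(14,8) nearest=2 d=6 new=(13,8) → blocked by [10,19]×[2,13], reject
18. q=(25,16) nearest=2 d=17 new=(13,16) → blocked by [10,19]×[2,13], reject
19. q=(3,43) nearest=2 d=32 new=(3,16) → blocked by [3,12]×[13,22], reject
20. q=(3,41) nearest=2 d=30 new=(3,16) → blocked by [3,12]×[13,22], reject
21. q=(10,5) nearest=1 d=4 new=(10,5) → blocked by [10,19]×[2,13], reject
22. q=(37,2) nearest=2 d=29 new=(13,6) → blocked by [10,19]×[2,13], reject
23. q=(11,25) nearest=2 d=14 new=(11,16) → blocked by [3,12]×[13,22], reject
24. q=(31,46) nearest=2 d=35 new=(13,16) → blocked by [10,19]×[2,13], reject
25. q=(30,48) nearest=2 d=37 new=(13,16) → blocked by [10,19]×[2,13], reject
26. q=(3,19) nearest=2 d=8 new=(3,16) → blocked by [3,12]×[13,22], reject
27. q=(14,43) nearest=2 d=32 new=(13,16) → blocked by [10,19]×[2,13], reject
28. q=(32,48) nearest=2 d=37 new=(13,16) → blocked by [10,19]×[2,13], reject
29. q=(36,49) nearest=2 d=38 new=(13,16) → blocked by [10,19]×[2,13], reject

Path: 0 1 3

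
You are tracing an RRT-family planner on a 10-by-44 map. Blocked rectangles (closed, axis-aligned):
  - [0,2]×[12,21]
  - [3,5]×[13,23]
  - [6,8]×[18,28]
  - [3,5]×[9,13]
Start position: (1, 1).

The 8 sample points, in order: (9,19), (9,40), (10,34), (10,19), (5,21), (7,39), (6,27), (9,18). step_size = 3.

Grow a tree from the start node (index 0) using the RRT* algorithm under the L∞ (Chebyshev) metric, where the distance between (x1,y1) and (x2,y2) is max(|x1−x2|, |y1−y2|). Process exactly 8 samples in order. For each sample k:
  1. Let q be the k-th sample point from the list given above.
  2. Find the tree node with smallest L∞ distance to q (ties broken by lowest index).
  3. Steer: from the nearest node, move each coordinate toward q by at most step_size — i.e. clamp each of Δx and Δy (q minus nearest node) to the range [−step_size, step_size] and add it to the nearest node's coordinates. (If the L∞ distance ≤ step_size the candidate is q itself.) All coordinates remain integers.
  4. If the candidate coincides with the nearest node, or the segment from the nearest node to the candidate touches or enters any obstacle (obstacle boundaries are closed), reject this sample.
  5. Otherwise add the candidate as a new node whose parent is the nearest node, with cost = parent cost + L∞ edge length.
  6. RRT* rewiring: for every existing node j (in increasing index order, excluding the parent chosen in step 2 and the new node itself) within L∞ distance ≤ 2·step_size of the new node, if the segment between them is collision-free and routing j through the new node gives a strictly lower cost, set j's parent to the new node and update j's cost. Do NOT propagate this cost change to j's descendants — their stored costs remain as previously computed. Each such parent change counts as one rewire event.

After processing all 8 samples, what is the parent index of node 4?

1. q=(9,19) nearest=0 d=18 new=(4,4) → add node 1 parent=0 cost=3
2. q=(9,40) nearest=1 d=36 new=(7,7) → add node 2 parent=1 cost=6
3. q=(10,34) nearest=2 d=27 new=(10,10) → add node 3 parent=2 cost=9
4. q=(10,19) nearest=3 d=9 new=(10,13) → add node 4 parent=3 cost=12
5. q=(5,21) nearest=4 d=8 new=(7,16) → add node 5 parent=4 cost=15
6. q=(7,39) nearest=5 d=23 new=(7,19) → blocked by [6,8]×[18,28], reject
7. q=(6,27) nearest=5 d=11 new=(6,19) → blocked by [6,8]×[18,28], reject
8. q=(9,18) nearest=5 d=2 new=(9,18) → add node 6 parent=5 cost=17

Parent of node 4: 3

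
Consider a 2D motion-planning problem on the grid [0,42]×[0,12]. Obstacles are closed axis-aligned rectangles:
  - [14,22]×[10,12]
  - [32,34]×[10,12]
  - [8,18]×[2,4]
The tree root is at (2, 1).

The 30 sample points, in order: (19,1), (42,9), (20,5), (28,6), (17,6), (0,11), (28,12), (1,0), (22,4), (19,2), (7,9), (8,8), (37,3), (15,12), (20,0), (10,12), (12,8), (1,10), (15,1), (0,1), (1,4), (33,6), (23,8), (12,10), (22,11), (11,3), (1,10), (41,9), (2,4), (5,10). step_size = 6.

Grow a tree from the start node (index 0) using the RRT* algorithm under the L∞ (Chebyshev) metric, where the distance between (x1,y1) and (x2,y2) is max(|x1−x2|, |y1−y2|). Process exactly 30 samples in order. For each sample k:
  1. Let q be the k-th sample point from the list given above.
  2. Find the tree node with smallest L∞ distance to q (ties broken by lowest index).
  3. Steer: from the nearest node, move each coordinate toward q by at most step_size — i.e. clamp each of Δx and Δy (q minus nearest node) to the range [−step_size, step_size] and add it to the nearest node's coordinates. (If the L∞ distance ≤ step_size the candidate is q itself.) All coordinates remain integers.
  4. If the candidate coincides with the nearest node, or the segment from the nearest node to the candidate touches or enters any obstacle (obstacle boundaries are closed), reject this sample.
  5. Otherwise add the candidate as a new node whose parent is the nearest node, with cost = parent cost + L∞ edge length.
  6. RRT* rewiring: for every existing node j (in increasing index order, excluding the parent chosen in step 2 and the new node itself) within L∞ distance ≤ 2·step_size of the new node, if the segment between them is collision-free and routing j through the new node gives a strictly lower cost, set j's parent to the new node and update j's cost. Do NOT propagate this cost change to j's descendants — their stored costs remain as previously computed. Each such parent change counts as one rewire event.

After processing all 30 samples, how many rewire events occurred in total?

1. q=(19,1) nearest=0 d=17 new=(8,1) → add node 1 parent=0 cost=6
2. q=(42,9) nearest=1 d=34 new=(14,7) → blocked by [8,18]×[2,4], reject
3. q=(20,5) nearest=1 d=12 new=(14,5) → blocked by [8,18]×[2,4], reject
4. q=(28,6) nearest=1 d=20 new=(14,6) → blocked by [8,18]×[2,4], reject
5. q=(17,6) nearest=1 d=9 new=(14,6) → blocked by [8,18]×[2,4], reject
6. q=(0,11) nearest=0 d=10 new=(0,7) → add node 2 parent=0 cost=6
7. q=(28,12) nearest=1 d=20 new=(14,7) → blocked by [8,18]×[2,4], reject
8. q=(1,0) nearest=0 d=1 new=(1,0) → add node 3 parent=0 cost=1
9. q=(22,4) nearest=1 d=14 new=(14,4) → blocked by [8,18]×[2,4], reject
10. q=(19,2) nearest=1 d=11 new=(14,2) → blocked by [8,18]×[2,4], reject
11. q=(7,9) nearest=2 d=7 new=(6,9) → add node 4 parent=2 cost=12
12. q=(8,8) nearest=4 d=2 new=(8,8) → add node 5 parent=4 cost=14
13. q=(37,3) nearest=1 d=29 new=(14,3) → blocked by [8,18]×[2,4], reject
14. q=(15,12) nearest=5 d=7 new=(14,12) → blocked by [14,22]×[10,12], reject
15. q=(20,0) nearest=1 d=12 new=(14,0) → add node 6 parent=1 cost=12
16. q=(10,12) nearest=4 d=4 new=(10,12) → add node 7 parent=4 cost=16
17. q=(12,8) nearest=5 d=4 new=(12,8) → add node 8 parent=5 cost=18
18. q=(1,10) nearest=2 d=3 new=(1,10) → add node 9 parent=2 cost=9
19. q=(15,1) nearest=6 d=1 new=(15,1) → add node 10 parent=6 cost=13
20. q=(0,1) nearest=3 d=1 new=(0,1) → add node 11 parent=3 cost=2; rewire 4→11 (10<12); rewire 5→11 (10<14); rewire 7→11 (13<16); rewire 8→11 (14<18)
21. q=(1,4) nearest=0 d=3 new=(1,4) → add node 12 parent=0 cost=3; rewire 4→12 (8<10); rewire 7→12 (12<13)
22. q=(33,6) nearest=10 d=18 new=(21,6) → blocked by [8,18]×[2,4], reject
23. q=(23,8) nearest=10 d=8 new=(21,7) → blocked by [8,18]×[2,4], reject
24. q=(12,10) nearest=7 d=2 new=(12,10) → add node 13 parent=7 cost=14
25. q=(22,11) nearest=8 d=10 new=(18,11) → blocked by [14,22]×[10,12], reject
26. q=(11,3) nearest=1 d=3 new=(11,3) → blocked by [8,18]×[2,4], reject
27. q=(1,10) nearest=9 d=0 → coincident, reject
28. q=(41,9) nearest=10 d=26 new=(21,7) → blocked by [8,18]×[2,4], reject
29. q=(2,4) nearest=12 d=1 new=(2,4) → add node 14 parent=12 cost=4
30. q=(5,10) nearest=4 d=1 new=(5,10) → add node 15 parent=4 cost=9

Rewire events: 6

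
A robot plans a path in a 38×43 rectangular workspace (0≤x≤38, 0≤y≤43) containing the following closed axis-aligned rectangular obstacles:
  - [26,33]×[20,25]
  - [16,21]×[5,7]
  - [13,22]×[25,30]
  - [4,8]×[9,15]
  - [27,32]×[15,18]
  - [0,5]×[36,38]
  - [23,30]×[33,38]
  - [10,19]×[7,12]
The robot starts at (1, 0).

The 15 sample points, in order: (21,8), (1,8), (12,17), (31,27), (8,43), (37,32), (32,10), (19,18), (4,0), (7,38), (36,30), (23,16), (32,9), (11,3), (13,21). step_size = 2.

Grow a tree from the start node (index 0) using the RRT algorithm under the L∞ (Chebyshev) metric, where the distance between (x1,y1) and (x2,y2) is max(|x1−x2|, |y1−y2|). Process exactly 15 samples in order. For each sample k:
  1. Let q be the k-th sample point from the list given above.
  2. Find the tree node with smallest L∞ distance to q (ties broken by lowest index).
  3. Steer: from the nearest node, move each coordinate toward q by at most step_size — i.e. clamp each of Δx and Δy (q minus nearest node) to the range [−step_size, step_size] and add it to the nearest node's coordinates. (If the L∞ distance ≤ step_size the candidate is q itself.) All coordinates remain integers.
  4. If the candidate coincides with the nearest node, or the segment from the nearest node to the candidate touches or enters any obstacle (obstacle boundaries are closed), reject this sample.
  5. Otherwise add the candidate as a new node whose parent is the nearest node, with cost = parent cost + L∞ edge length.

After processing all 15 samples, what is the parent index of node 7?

Parent of node 7: 6

1. q=(21,8) nearest=0 d=20 new=(3,2) → add node 1 parent=0 cost=2
2. q=(1,8) nearest=1 d=6 new=(1,4) → add node 2 parent=1 cost=4
3. q=(12,17) nearest=2 d=13 new=(3,6) → add node 3 parent=2 cost=6
4. q=(31,27) nearest=1 d=28 new=(5,4) → add node 4 parent=1 cost=4
5. q=(8,43) nearest=3 d=37 new=(5,8) → add node 5 parent=3 cost=8
6. q=(37,32) nearest=4 d=32 new=(7,6) → add node 6 parent=4 cost=6
7. q=(32,10) nearest=6 d=25 new=(9,8) → add node 7 parent=6 cost=8
8. q=(19,18) nearest=7 d=10 new=(11,10) → blocked by [10,19]×[7,12], reject
9. q=(4,0) nearest=1 d=2 new=(4,0) → add node 8 parent=1 cost=4
10. q=(7,38) nearest=5 d=30 new=(7,10) → blocked by [4,8]×[9,15], reject
11. q=(36,30) nearest=7 d=27 new=(11,10) → blocked by [10,19]×[7,12], reject
12. q=(23,16) nearest=7 d=14 new=(11,10) → blocked by [10,19]×[7,12], reject
13. q=(32,9) nearest=7 d=23 new=(11,9) → blocked by [10,19]×[7,12], reject
14. q=(11,3) nearest=6 d=4 new=(9,4) → add node 9 parent=6 cost=8
15. q=(13,21) nearest=5 d=13 new=(7,10) → blocked by [4,8]×[9,15], reject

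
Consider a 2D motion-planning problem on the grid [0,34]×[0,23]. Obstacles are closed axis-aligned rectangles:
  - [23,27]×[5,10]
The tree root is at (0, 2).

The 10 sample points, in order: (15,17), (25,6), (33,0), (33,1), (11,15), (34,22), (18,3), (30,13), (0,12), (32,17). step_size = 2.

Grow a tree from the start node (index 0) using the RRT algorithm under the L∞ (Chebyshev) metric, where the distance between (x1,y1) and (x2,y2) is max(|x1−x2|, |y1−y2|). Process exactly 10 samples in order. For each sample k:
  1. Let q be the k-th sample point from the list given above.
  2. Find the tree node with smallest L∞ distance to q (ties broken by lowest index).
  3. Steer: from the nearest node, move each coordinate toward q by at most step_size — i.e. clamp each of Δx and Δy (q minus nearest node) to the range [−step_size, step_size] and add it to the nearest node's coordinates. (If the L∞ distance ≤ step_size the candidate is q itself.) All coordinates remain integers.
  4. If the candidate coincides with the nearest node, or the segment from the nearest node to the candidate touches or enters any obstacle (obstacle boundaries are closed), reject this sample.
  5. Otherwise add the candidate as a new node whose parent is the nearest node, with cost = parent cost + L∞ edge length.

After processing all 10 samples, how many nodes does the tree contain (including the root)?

1. q=(15,17) nearest=0 d=15 new=(2,4) → add node 1 parent=0 cost=2
2. q=(25,6) nearest=1 d=23 new=(4,6) → add node 2 parent=1 cost=4
3. q=(33,0) nearest=2 d=29 new=(6,4) → add node 3 parent=2 cost=6
4. q=(33,1) nearest=3 d=27 new=(8,2) → add node 4 parent=3 cost=8
5. q=(11,15) nearest=2 d=9 new=(6,8) → add node 5 parent=2 cost=6
6. q=(34,22) nearest=4 d=26 new=(10,4) → add node 6 parent=4 cost=10
7. q=(18,3) nearest=6 d=8 new=(12,3) → add node 7 parent=6 cost=12
8. q=(30,13) nearest=7 d=18 new=(14,5) → add node 8 parent=7 cost=14
9. q=(0,12) nearest=2 d=6 new=(2,8) → add node 9 parent=2 cost=6
10. q=(32,17) nearest=8 d=18 new=(16,7) → add node 10 parent=8 cost=16

Node count: 11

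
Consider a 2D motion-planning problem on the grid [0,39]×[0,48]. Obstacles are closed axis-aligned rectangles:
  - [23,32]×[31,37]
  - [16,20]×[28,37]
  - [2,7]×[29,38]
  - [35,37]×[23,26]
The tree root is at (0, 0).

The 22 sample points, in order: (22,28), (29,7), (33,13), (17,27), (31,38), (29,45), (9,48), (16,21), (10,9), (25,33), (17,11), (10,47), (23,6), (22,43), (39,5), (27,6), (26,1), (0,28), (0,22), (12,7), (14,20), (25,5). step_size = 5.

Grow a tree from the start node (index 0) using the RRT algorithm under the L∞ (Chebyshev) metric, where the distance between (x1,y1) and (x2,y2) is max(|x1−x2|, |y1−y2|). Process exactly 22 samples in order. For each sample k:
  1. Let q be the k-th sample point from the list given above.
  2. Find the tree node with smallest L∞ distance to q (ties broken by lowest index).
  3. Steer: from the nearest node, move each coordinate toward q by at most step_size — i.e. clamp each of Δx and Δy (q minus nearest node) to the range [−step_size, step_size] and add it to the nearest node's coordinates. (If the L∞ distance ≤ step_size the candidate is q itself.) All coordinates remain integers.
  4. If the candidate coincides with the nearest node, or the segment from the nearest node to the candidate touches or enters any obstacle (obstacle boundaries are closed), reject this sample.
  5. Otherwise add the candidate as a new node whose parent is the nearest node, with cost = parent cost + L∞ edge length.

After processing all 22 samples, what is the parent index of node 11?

1. q=(22,28) nearest=0 d=28 new=(5,5) → add node 1 parent=0 cost=5
2. q=(29,7) nearest=1 d=24 new=(10,7) → add node 2 parent=1 cost=10
3. q=(33,13) nearest=2 d=23 new=(15,12) → add node 3 parent=2 cost=15
4. q=(17,27) nearest=3 d=15 new=(17,17) → add node 4 parent=3 cost=20
5. q=(31,38) nearest=4 d=21 new=(22,22) → add node 5 parent=4 cost=25
6. q=(29,45) nearest=5 d=23 new=(27,27) → add node 6 parent=5 cost=30
7. q=(9,48) nearest=6 d=21 new=(22,32) → blocked by [23,32]×[31,37], reject
8. q=(16,21) nearest=4 d=4 new=(16,21) → add node 7 parent=4 cost=24
9. q=(10,9) nearest=2 d=2 new=(10,9) → add node 8 parent=2 cost=12
10. q=(25,33) nearest=6 d=6 new=(25,32) → blocked by [23,32]×[31,37], reject
11. q=(17,11) nearest=3 d=2 new=(17,11) → add node 9 parent=3 cost=17
12. q=(10,47) nearest=6 d=20 new=(22,32) → blocked by [23,32]×[31,37], reject
13. q=(23,6) nearest=9 d=6 new=(22,6) → add node 10 parent=9 cost=22
14. q=(22,43) nearest=6 d=16 new=(22,32) → blocked by [23,32]×[31,37], reject
15. q=(39,5) nearest=5 d=17 new=(27,17) → add node 11 parent=5 cost=30
16. q=(27,6) nearest=10 d=5 new=(27,6) → add node 12 parent=10 cost=27
17. q=(26,1) nearest=10 d=5 new=(26,1) → add node 13 parent=10 cost=27
18. q=(0,28) nearest=3 d=16 new=(10,17) → add node 14 parent=3 cost=20
19. q=(0,22) nearest=14 d=10 new=(5,22) → add node 15 parent=14 cost=25
20. q=(12,7) nearest=2 d=2 new=(12,7) → add node 16 parent=2 cost=12
21. q=(14,20) nearest=7 d=2 new=(14,20) → add node 17 parent=7 cost=26
22. q=(25,5) nearest=12 d=2 new=(25,5) → add node 18 parent=12 cost=29

Parent of node 11: 5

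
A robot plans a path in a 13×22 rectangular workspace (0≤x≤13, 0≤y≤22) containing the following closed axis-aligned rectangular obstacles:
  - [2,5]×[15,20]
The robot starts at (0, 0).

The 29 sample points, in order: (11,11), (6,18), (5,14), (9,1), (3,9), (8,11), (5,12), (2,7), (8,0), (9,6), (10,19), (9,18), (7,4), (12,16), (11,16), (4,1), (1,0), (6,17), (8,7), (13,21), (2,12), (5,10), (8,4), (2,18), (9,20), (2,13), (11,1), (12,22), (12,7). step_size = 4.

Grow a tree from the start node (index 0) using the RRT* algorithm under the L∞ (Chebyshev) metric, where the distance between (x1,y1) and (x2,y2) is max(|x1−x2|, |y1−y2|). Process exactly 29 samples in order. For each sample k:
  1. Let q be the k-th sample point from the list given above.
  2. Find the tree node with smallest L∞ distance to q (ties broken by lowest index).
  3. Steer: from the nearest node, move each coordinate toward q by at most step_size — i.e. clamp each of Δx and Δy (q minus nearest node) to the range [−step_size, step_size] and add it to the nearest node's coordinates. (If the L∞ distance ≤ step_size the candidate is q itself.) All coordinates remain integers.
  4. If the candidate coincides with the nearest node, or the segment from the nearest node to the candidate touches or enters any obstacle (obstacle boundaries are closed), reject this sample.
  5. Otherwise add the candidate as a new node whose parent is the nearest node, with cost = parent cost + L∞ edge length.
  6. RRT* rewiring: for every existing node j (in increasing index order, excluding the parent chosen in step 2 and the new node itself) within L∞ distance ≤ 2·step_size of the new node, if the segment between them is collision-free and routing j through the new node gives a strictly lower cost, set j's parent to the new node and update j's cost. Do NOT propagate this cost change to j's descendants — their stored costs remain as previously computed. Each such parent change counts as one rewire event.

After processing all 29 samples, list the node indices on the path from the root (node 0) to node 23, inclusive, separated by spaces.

Path: 0 1 2 3 10 11 23

1. q=(11,11) nearest=0 d=11 new=(4,4) → add node 1 parent=0 cost=4
2. q=(6,18) nearest=1 d=14 new=(6,8) → add node 2 parent=1 cost=8
3. q=(5,14) nearest=2 d=6 new=(5,12) → add node 3 parent=2 cost=12
4. q=(9,1) nearest=1 d=5 new=(8,1) → add node 4 parent=1 cost=8
5. q=(3,9) nearest=2 d=3 new=(3,9) → add node 5 parent=2 cost=11
6. q=(8,11) nearest=2 d=3 new=(8,11) → add node 6 parent=2 cost=11
7. q=(5,12) nearest=3 d=0 → coincident, reject
8. q=(2,7) nearest=5 d=2 new=(2,7) → add node 7 parent=5 cost=13
9. q=(8,0) nearest=4 d=1 new=(8,0) → add node 8 parent=4 cost=9
10. q=(9,6) nearest=2 d=3 new=(9,6) → add node 9 parent=2 cost=11
11. q=(10,19) nearest=3 d=7 new=(9,16) → add node 10 parent=3 cost=16
12. q=(9,18) nearest=10 d=2 new=(9,18) → add node 11 parent=10 cost=18
13. q=(7,4) nearest=9 d=2 new=(7,4) → add node 12 parent=9 cost=13
14. q=(12,16) nearest=10 d=3 new=(12,16) → add node 13 parent=10 cost=19
15. q=(11,16) nearest=13 d=1 new=(11,16) → add node 14 parent=13 cost=20
16. q=(4,1) nearest=1 d=3 new=(4,1) → add node 15 parent=1 cost=7; rewire 12→15 (10<13)
17. q=(1,0) nearest=0 d=1 new=(1,0) → add node 16 parent=0 cost=1; rewire 7→16 (8<13); rewire 8→16 (8<9); rewire 9→16 (9<11); rewire 12→16 (7<10); rewire 15→16 (4<7)
18. q=(6,17) nearest=10 d=3 new=(6,17) → add node 17 parent=10 cost=19
19. q=(8,7) nearest=9 d=1 new=(8,7) → add node 18 parent=9 cost=10
20. q=(13,21) nearest=11 d=4 new=(13,21) → add node 19 parent=11 cost=22
21. q=(2,12) nearest=3 d=3 new=(2,12) → add node 20 parent=3 cost=15
22. q=(5,10) nearest=2 d=2 new=(5,10) → add node 21 parent=2 cost=10; rewire 13→21 (17<19); rewire 14→21 (16<20); rewire 17→21 (17<19); rewire 20→21 (13<15)
23. q=(8,4) nearest=12 d=1 new=(8,4) → add node 22 parent=12 cost=8
24. q=(2,18) nearest=17 d=4 new=(2,18) → blocked by [2,5]×[15,20], reject
25. q=(9,20) nearest=11 d=2 new=(9,20) → add node 23 parent=11 cost=20
26. q=(2,13) nearest=20 d=1 new=(2,13) → add node 24 parent=20 cost=14
27. q=(11,1) nearest=4 d=3 new=(11,1) → add node 25 parent=4 cost=11
28. q=(12,22) nearest=19 d=1 new=(12,22) → add node 26 parent=19 cost=23
29. q=(12,7) nearest=9 d=3 new=(12,7) → add node 27 parent=9 cost=12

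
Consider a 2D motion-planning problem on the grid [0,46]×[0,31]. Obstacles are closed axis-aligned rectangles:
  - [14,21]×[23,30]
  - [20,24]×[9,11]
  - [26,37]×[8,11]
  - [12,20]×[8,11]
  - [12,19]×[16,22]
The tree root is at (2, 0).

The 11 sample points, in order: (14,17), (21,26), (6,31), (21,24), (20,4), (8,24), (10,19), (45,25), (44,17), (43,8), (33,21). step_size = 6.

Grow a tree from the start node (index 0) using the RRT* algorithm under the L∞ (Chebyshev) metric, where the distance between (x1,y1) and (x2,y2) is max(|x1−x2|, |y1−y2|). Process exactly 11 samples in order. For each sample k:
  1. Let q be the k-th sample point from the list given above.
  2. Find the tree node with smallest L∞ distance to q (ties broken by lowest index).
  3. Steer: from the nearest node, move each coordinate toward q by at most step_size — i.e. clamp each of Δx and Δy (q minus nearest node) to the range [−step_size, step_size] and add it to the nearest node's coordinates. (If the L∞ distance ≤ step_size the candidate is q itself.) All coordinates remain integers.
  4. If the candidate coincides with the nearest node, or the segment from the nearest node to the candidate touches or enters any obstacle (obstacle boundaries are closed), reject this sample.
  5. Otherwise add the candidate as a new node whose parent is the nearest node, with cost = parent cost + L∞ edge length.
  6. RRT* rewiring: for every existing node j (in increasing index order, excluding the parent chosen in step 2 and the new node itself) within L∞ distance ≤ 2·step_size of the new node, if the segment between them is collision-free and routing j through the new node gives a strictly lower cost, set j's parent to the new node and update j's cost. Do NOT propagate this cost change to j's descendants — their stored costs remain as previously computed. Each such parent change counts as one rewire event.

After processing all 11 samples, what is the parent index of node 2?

Parent of node 2: 1

1. q=(14,17) nearest=0 d=17 new=(8,6) → add node 1 parent=0 cost=6
2. q=(21,26) nearest=1 d=20 new=(14,12) → blocked by [12,20]×[8,11], reject
3. q=(6,31) nearest=1 d=25 new=(6,12) → add node 2 parent=1 cost=12
4. q=(21,24) nearest=2 d=15 new=(12,18) → blocked by [12,19]×[16,22], reject
5. q=(20,4) nearest=1 d=12 new=(14,4) → add node 3 parent=1 cost=12
6. q=(8,24) nearest=2 d=12 new=(8,18) → add node 4 parent=2 cost=18
7. q=(10,19) nearest=4 d=2 new=(10,19) → add node 5 parent=4 cost=20
8. q=(45,25) nearest=3 d=31 new=(20,10) → blocked by [20,24]×[9,11], reject
9. q=(44,17) nearest=3 d=30 new=(20,10) → blocked by [20,24]×[9,11], reject
10. q=(43,8) nearest=3 d=29 new=(20,8) → blocked by [12,20]×[8,11], reject
11. q=(33,21) nearest=3 d=19 new=(20,10) → blocked by [20,24]×[9,11], reject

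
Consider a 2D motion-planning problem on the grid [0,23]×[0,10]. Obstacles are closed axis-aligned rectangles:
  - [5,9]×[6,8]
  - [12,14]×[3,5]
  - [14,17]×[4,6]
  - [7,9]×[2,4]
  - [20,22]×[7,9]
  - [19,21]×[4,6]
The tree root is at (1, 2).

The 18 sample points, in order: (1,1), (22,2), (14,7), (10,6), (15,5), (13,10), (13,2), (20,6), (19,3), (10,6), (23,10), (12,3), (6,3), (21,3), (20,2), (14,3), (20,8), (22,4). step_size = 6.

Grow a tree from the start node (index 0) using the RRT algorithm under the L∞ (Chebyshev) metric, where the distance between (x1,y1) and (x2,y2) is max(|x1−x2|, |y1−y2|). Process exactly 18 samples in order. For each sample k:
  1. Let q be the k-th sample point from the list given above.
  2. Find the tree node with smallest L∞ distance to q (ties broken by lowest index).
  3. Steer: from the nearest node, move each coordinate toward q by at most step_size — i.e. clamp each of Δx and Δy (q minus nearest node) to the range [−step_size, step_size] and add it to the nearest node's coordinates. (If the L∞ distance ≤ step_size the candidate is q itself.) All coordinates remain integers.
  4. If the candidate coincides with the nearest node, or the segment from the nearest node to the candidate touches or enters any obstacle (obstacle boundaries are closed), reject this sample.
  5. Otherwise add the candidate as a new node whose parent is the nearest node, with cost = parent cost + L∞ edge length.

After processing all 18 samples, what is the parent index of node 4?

Parent of node 4: 2

1. q=(1,1) nearest=0 d=1 new=(1,1) → add node 1 parent=0 cost=1
2. q=(22,2) nearest=0 d=21 new=(7,2) → blocked by [7,9]×[2,4], reject
3. q=(14,7) nearest=0 d=13 new=(7,7) → blocked by [5,9]×[6,8], reject
4. q=(10,6) nearest=0 d=9 new=(7,6) → blocked by [5,9]×[6,8], reject
5. q=(15,5) nearest=0 d=14 new=(7,5) → add node 2 parent=0 cost=6
6. q=(13,10) nearest=2 d=6 new=(13,10) → blocked by [5,9]×[6,8], reject
7. q=(13,2) nearest=2 d=6 new=(13,2) → blocked by [7,9]×[2,4], reject
8. q=(20,6) nearest=2 d=13 new=(13,6) → add node 3 parent=2 cost=12
9. q=(19,3) nearest=3 d=6 new=(19,3) → blocked by [14,17]×[4,6], reject
10. q=(10,6) nearest=2 d=3 new=(10,6) → add node 4 parent=2 cost=9
11. q=(23,10) nearest=3 d=10 new=(19,10) → add node 5 parent=3 cost=18
12. q=(12,3) nearest=3 d=3 new=(12,3) → blocked by [12,14]×[3,5], reject
13. q=(6,3) nearest=2 d=2 new=(6,3) → add node 6 parent=2 cost=8
14. q=(21,3) nearest=5 d=7 new=(21,4) → blocked by [20,22]×[7,9], reject
15. q=(20,2) nearest=3 d=7 new=(19,2) → blocked by [14,17]×[4,6], reject
16. q=(14,3) nearest=3 d=3 new=(14,3) → blocked by [12,14]×[3,5], reject
17. q=(20,8) nearest=5 d=2 new=(20,8) → blocked by [20,22]×[7,9], reject
18. q=(22,4) nearest=5 d=6 new=(22,4) → blocked by [20,22]×[7,9], reject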